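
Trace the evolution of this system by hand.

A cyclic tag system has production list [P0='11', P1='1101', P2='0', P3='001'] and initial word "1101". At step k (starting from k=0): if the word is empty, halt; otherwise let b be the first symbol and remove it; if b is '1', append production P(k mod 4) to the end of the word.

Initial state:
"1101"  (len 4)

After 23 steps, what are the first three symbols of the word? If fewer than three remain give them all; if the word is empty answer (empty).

110

[0] "1101"  (len 4)
[1] "10111"  (len 5)
[2] "01111101"  (len 8)
[3] "1111101"  (len 7)
[4] "111101001"  (len 9)
[5] "1110100111"  (len 10)
[6] "1101001111101"  (len 13)
[7] "1010011111010"  (len 13)
[8] "010011111010001"  (len 15)
[9] "10011111010001"  (len 14)
[10] "00111110100011101"  (len 17)
[11] "0111110100011101"  (len 16)
[12] "111110100011101"  (len 15)
[13] "1111010001110111"  (len 16)
[14] "1110100011101111101"  (len 19)
[15] "1101000111011111010"  (len 19)
[16] "101000111011111010001"  (len 21)
[17] "0100011101111101000111"  (len 22)
[18] "100011101111101000111"  (len 21)
[19] "000111011111010001110"  (len 21)
[20] "00111011111010001110"  (len 20)
[21] "0111011111010001110"  (len 19)
[22] "111011111010001110"  (len 18)
[23] "110111110100011100"  (len 18)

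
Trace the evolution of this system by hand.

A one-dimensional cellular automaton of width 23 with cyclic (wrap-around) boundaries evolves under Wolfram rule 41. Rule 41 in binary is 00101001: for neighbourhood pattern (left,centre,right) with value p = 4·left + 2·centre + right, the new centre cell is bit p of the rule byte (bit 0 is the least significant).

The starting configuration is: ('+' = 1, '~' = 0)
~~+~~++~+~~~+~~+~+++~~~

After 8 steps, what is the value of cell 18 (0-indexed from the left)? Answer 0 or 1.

0

gen 0: ~~+~~++~+~~~+~~+~+++~~~
gen 1: +~~~~+~+~~+~~~~~++~~~++
gen 2: ~~++~~+~~~~~+++~+~~+~+~
gen 3: +~+~~~~~+++~+~~+~~~~+~~
gen 4: ~+~~+++~+~~+~~~~~++~~~~
gen 5: ~~~~+~~+~~~~~+++~+~~+++
gen 6: ~++~~~~~~+++~+~~+~~~+~~
gen 7: ~+~~++++~+~~+~~~~~+~~~+
gen 8: +~~~+~~~+~~~~~+++~~~+~~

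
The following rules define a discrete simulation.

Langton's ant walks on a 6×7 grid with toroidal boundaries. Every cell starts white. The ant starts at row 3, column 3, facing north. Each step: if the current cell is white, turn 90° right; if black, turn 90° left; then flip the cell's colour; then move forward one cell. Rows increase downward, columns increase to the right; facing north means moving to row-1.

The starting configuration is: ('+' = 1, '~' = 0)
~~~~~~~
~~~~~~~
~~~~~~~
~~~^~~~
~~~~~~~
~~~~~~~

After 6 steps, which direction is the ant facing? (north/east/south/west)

north

step 0: ~~~~~~~
~~~~~~~
~~~~~~~
~~~^~~~
~~~~~~~
~~~~~~~
step 1: ~~~~~~~
~~~~~~~
~~~~~~~
~~~+>~~
~~~~~~~
~~~~~~~
step 2: ~~~~~~~
~~~~~~~
~~~~~~~
~~~++~~
~~~~v~~
~~~~~~~
step 3: ~~~~~~~
~~~~~~~
~~~~~~~
~~~++~~
~~~<+~~
~~~~~~~
step 4: ~~~~~~~
~~~~~~~
~~~~~~~
~~~^+~~
~~~++~~
~~~~~~~
step 5: ~~~~~~~
~~~~~~~
~~~~~~~
~~<~+~~
~~~++~~
~~~~~~~
step 6: ~~~~~~~
~~~~~~~
~~^~~~~
~~+~+~~
~~~++~~
~~~~~~~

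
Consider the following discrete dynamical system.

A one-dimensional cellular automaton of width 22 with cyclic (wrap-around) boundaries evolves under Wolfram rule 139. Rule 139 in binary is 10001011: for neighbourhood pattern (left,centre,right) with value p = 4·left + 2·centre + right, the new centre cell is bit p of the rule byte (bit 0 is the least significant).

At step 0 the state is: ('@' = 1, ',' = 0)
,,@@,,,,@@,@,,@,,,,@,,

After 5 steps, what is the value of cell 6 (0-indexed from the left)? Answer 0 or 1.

k=0  ,,@@,,,,@@,@,,@,,,,@,,
k=1  @@@,,@@@@,,,,@,,@@@,,@
k=2  @@,,@@@@,,@@@,,@@@,,@@
k=3  @,,@@@@,,@@@,,@@@,,@@@
k=4  ,,@@@@,,@@@,,@@@,,@@@@
k=5  ,@@@@,,@@@,,@@@,,@@@@,

0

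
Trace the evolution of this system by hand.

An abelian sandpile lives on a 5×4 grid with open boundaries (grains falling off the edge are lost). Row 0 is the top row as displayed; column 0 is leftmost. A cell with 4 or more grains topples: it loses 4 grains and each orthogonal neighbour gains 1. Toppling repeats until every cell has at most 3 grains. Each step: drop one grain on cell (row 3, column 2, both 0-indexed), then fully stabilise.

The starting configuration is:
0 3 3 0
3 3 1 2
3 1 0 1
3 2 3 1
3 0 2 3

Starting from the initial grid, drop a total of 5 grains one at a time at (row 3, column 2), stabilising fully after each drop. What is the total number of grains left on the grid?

31

t=0: 0 3 3 0
3 3 1 2
3 1 0 1
3 2 3 1
3 0 2 3
t=1: 0 3 3 0
3 3 1 2
3 1 1 1
3 3 0 2
3 0 3 3
t=2: 0 3 3 0
3 3 1 2
3 1 1 1
3 3 1 2
3 0 3 3
t=3: 0 3 3 0
3 3 1 2
3 1 1 1
3 3 2 2
3 0 3 3
t=4: 0 3 3 0
3 3 1 2
3 1 1 1
3 3 3 2
3 0 3 3
t=5: 2 1 0 1
1 2 3 2
2 0 3 2
2 2 3 0
0 3 1 1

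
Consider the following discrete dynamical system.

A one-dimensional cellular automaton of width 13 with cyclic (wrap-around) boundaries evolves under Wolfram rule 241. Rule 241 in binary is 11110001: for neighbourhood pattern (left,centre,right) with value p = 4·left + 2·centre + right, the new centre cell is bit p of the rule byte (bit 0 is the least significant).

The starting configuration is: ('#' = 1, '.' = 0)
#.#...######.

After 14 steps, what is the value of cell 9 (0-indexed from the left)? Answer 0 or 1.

gen 0: #.#...######.
gen 1: .#.##..######
gen 2: #.#.##..#####
gen 3: ##.#.##..####
gen 4: ###.#.##..###
gen 5: ####.#.##..##
gen 6: #####.#.##..#
gen 7: ######.#.##..
gen 8: .######.#.##.
gen 9: ..######.#.##
gen 10: #..######.#.#
gen 11: ##..######.#.
gen 12: .##..######.#
gen 13: #.##..######.
gen 14: .#.##..######

1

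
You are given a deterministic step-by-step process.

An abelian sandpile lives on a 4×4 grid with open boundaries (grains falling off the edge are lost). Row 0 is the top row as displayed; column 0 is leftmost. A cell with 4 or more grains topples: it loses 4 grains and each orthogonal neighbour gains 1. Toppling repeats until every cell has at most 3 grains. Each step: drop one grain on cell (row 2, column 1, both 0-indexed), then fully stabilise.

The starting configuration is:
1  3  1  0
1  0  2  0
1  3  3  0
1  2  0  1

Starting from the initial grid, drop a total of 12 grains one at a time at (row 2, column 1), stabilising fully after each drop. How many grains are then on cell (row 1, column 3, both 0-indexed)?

step 0: 1  3  1  0
1  0  2  0
1  3  3  0
1  2  0  1
step 1: 1  3  1  0
1  1  3  0
2  1  0  1
1  3  1  1
step 2: 1  3  1  0
1  1  3  0
2  2  0  1
1  3  1  1
step 3: 1  3  1  0
1  1  3  0
2  3  0  1
1  3  1  1
step 4: 1  3  1  0
1  2  3  0
3  1  1  1
2  0  2  1
step 5: 1  3  1  0
1  2  3  0
3  2  1  1
2  0  2  1
step 6: 1  3  1  0
1  2  3  0
3  3  1  1
2  0  2  1
step 7: 1  3  1  0
2  3  3  0
0  1  2  1
3  1  2  1
step 8: 1  3  1  0
2  3  3  0
0  2  2  1
3  1  2  1
step 9: 1  3  1  0
2  3  3  0
0  3  2  1
3  1  2  1
step 10: 2  0  3  0
3  2  1  1
1  2  0  2
3  2  3  1
step 11: 2  0  3  0
3  2  1  1
1  3  0  2
3  2  3  1
step 12: 2  0  3  0
3  3  1  1
2  0  1  2
3  3  3  1

1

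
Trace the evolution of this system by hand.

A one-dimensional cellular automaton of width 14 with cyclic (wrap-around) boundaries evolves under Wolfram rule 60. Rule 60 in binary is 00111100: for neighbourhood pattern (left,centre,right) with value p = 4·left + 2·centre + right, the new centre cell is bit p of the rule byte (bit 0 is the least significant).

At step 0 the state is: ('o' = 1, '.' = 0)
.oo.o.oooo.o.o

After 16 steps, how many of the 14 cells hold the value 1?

4

t=0: .oo.o.oooo.o.o
t=1: oo.oooo...oooo
t=2: ..oo...o..o...
t=3: ..o.o..oo.oo..
t=4: ..oooo.o.oo.o.
t=5: ..o...oooo.ooo
t=6: o.oo..o...oo..
t=7: ooo.o.oo..o.o.
t=8: o..oooo.o.oooo
t=9: .o.o...oooo...
t=10: .oooo..o...o..
t=11: .o...o.oo..oo.
t=12: .oo..ooo.o.o.o
t=13: oo.o.o..oooooo
t=14: ..ooooo.o.....
t=15: ..o....ooo....
t=16: ..oo...o..o...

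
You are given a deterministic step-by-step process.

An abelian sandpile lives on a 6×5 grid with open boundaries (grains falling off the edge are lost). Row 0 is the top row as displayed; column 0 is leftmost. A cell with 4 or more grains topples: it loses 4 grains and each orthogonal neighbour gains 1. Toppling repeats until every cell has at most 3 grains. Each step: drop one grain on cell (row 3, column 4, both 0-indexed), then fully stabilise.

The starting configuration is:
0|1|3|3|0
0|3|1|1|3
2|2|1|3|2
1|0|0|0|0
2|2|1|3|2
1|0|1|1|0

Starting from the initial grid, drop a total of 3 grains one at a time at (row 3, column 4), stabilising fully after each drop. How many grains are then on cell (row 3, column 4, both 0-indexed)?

k=0  0|1|3|3|0
0|3|1|1|3
2|2|1|3|2
1|0|0|0|0
2|2|1|3|2
1|0|1|1|0
k=1  0|1|3|3|0
0|3|1|1|3
2|2|1|3|2
1|0|0|0|1
2|2|1|3|2
1|0|1|1|0
k=2  0|1|3|3|0
0|3|1|1|3
2|2|1|3|2
1|0|0|0|2
2|2|1|3|2
1|0|1|1|0
k=3  0|1|3|3|0
0|3|1|1|3
2|2|1|3|2
1|0|0|0|3
2|2|1|3|2
1|0|1|1|0

3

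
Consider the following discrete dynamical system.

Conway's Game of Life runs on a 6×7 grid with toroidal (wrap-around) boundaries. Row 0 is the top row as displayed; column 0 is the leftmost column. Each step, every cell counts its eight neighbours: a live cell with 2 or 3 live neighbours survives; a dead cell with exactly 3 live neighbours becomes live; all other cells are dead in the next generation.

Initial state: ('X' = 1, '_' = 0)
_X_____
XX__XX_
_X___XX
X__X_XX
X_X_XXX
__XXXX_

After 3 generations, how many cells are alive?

14

k=0  _X_____
XX__XX_
_X___XX
X__X_XX
X_X_XXX
__XXXX_
k=1  XX____X
_XX_XX_
_XX____
__XX___
X_X____
X_X____
k=2  ___X_XX
___X_XX
____X__
___X___
__X____
__X____
k=3  __XX_XX
___X__X
___XXX_
___X___
__XX___
__XX___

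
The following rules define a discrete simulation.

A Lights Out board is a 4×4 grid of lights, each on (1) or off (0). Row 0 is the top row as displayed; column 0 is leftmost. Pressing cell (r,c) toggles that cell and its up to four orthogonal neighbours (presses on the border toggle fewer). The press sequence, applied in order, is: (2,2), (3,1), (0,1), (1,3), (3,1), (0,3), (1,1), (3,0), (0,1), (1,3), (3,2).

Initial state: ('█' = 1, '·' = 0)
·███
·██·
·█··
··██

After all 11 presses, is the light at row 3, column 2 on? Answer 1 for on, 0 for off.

1

[0] ·███
·██·
·█··
··██
[1] ·███
·█··
··██
···█
[2] ·███
·█··
·███
████
[3] █··█
····
·███
████
[4] █···
··██
·██·
████
[5] █···
··██
··█·
···█
[6] █·██
··█·
··█·
···█
[7] ████
██··
·██·
···█
[8] ████
██··
███·
██·█
[9] ···█
█···
███·
██·█
[10] ····
█·██
████
██·█
[11] ····
█·██
██·█
█·█·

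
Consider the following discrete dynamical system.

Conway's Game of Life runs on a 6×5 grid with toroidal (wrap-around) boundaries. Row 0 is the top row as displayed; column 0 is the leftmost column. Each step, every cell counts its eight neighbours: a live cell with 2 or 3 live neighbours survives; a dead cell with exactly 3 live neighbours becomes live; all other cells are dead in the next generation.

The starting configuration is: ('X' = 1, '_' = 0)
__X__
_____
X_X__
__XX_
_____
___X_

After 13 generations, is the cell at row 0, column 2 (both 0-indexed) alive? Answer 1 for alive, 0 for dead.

0

0) __X__
_____
X_X__
__XX_
_____
___X_
1) _____
_X___
_XXX_
_XXX_
__XX_
_____
2) _____
_X___
X__X_
____X
_X_X_
_____
3) _____
_____
X___X
X_XXX
_____
_____
4) _____
_____
XX___
XX_X_
___XX
_____
5) _____
_____
XXX_X
_X_X_
X_XXX
_____
6) _____
XX___
XXXXX
_____
XXXXX
___XX
7) X___X
___X_
__XXX
_____
XXX__
_X___
8) X___X
X_X__
__XXX
X___X
XXX__
__X_X
9) X___X
X_X__
__X__
_____
__X__
__X_X
10) X___X
X__XX
_X___
_____
___X_
XX__X
11) _____
_X_X_
X___X
_____
X___X
_X_X_
12) _____
X___X
X___X
_____
X___X
X___X
13) _____
X___X
X___X
_____
X___X
X___X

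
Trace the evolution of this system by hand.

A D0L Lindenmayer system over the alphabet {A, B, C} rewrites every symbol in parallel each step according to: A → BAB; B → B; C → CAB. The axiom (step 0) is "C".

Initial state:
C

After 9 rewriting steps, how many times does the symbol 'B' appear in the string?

gen 0: C
gen 1: CAB
gen 2: CABBABB
gen 3: CABBABBBBABBB
gen 4: CABBABBBBABBBBBBABBBB
gen 5: CABBABBBBABBBBBBABBBBBBBBABBBBB
gen 6: CABBABBBBABBBBBBABBBBBBBBABBBBBBBBBBABBBBBB
gen 7: CABBABBBBABBBBBBABBBBBBBBABBBBBBBBBBABBBBBBBBBBBBABBBBBBB
gen 8: CABBABBBBABBBBBBABBBBBBBBABBBBBBBBBBABBBBBBBBBBBBABBBBBBBBBBBBBBABBBBBBBB
gen 9: CABBABBBBABBBBBBABBBBBBBBABBBBBBBBBBABBBBBBBBBBBBABBBBBBBBBBBBBBABBBBBBBBBBBBBBBBABBBBBBBBB

81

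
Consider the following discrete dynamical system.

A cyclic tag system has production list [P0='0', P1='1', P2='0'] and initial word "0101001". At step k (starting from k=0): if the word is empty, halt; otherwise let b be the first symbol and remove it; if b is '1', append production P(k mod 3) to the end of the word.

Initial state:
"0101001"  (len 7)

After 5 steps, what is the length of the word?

4

step 0: "0101001"  (len 7)
step 1: "101001"  (len 6)
step 2: "010011"  (len 6)
step 3: "10011"  (len 5)
step 4: "00110"  (len 5)
step 5: "0110"  (len 4)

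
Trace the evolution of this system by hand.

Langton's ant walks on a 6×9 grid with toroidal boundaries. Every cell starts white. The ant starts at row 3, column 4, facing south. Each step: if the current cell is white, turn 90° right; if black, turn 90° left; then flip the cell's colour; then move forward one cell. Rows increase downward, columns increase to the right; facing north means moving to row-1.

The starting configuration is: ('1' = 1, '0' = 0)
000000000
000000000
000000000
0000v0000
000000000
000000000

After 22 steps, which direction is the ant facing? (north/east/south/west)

[0] 000000000
000000000
000000000
0000v0000
000000000
000000000
[1] 000000000
000000000
000000000
000<10000
000000000
000000000
[2] 000000000
000000000
000^00000
000110000
000000000
000000000
[3] 000000000
000000000
0001>0000
000110000
000000000
000000000
[4] 000000000
000000000
000110000
0001v0000
000000000
000000000
[5] 000000000
000000000
000110000
00010>000
000000000
000000000
[6] 000000000
000000000
000110000
000101000
00000v000
000000000
[7] 000000000
000000000
000110000
000101000
0000<1000
000000000
[8] 000000000
000000000
000110000
0001^1000
000011000
000000000
[9] 000000000
000000000
000110000
00011>000
000011000
000000000
[10] 000000000
000000000
00011^000
000110000
000011000
000000000
[11] 000000000
000000000
000111>00
000110000
000011000
000000000
[12] 000000000
000000000
000111100
000110v00
000011000
000000000
[13] 000000000
000000000
000111100
00011<100
000011000
000000000
[14] 000000000
000000000
00011^100
000111100
000011000
000000000
[15] 000000000
000000000
0001<0100
000111100
000011000
000000000
[16] 000000000
000000000
000100100
0001v1100
000011000
000000000
[17] 000000000
000000000
000100100
00010>100
000011000
000000000
[18] 000000000
000000000
00010^100
000100100
000011000
000000000
[19] 000000000
000000000
000101>00
000100100
000011000
000000000
[20] 000000000
000000^00
000101000
000100100
000011000
000000000
[21] 000000000
0000001>0
000101000
000100100
000011000
000000000
[22] 000000000
000000110
0001010v0
000100100
000011000
000000000

south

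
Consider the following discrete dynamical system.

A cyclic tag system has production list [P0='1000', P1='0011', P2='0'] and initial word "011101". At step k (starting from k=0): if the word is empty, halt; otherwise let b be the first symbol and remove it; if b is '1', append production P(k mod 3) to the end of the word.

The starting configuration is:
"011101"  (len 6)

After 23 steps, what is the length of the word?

0

t=0: "011101"  (len 6)
t=1: "11101"  (len 5)
t=2: "11010011"  (len 8)
t=3: "10100110"  (len 8)
t=4: "01001101000"  (len 11)
t=5: "1001101000"  (len 10)
t=6: "0011010000"  (len 10)
t=7: "011010000"  (len 9)
t=8: "11010000"  (len 8)
t=9: "10100000"  (len 8)
t=10: "01000001000"  (len 11)
t=11: "1000001000"  (len 10)
t=12: "0000010000"  (len 10)
t=13: "000010000"  (len 9)
t=14: "00010000"  (len 8)
t=15: "0010000"  (len 7)
t=16: "010000"  (len 6)
t=17: "10000"  (len 5)
t=18: "00000"  (len 5)
t=19: "0000"  (len 4)
t=20: "000"  (len 3)
t=21: "00"  (len 2)
t=22: "0"  (len 1)
t=23: (halted — word empty)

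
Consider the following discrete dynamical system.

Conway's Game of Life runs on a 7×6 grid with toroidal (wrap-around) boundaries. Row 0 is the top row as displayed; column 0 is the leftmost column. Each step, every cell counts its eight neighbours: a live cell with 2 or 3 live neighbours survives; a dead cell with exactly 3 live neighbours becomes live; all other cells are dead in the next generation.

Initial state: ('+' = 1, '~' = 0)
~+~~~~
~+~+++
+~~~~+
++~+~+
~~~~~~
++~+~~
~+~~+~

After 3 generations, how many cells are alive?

15

[0] ~+~~~~
~+~+++
+~~~~+
++~+~+
~~~~~~
++~+~~
~+~~+~
[1] ~+~+~+
~++~++
~~~+~~
~+~~++
~~~~++
+++~~~
~+~~~~
[2] ~+~+~+
~+~~~+
~+~+~~
+~~+~+
~~+++~
+++~~+
~~~~~~
[3] ~~+~+~
~+~~~~
~+~~~+
++~~~+
~~~~~~
+++~++
~~~~++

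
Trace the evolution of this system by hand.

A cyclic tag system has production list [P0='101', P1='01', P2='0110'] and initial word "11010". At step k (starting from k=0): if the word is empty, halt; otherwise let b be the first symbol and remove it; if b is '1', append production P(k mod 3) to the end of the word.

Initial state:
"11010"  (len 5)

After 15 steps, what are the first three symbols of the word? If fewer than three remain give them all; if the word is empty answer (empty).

100

[0] "11010"  (len 5)
[1] "1010101"  (len 7)
[2] "01010101"  (len 8)
[3] "1010101"  (len 7)
[4] "010101101"  (len 9)
[5] "10101101"  (len 8)
[6] "01011010110"  (len 11)
[7] "1011010110"  (len 10)
[8] "01101011001"  (len 11)
[9] "1101011001"  (len 10)
[10] "101011001101"  (len 12)
[11] "0101100110101"  (len 13)
[12] "101100110101"  (len 12)
[13] "01100110101101"  (len 14)
[14] "1100110101101"  (len 13)
[15] "1001101011010110"  (len 16)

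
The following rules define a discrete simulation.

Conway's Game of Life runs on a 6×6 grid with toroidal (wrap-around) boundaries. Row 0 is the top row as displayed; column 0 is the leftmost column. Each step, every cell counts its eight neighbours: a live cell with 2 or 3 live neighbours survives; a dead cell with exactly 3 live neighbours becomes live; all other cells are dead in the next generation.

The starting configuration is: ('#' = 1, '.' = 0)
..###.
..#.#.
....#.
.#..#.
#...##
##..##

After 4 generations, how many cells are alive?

0) ..###.
..#.#.
....#.
.#..#.
#...##
##..##
1) #.#...
..#.##
....##
#..##.
...#..
.##...
2) #.#..#
##..#.
#.....
...#..
.#.##.
.###..
3) ....##
......
##...#
..###.
.#..#.
.....#
4) ....##
....#.
######
..###.
..#.##
#....#

17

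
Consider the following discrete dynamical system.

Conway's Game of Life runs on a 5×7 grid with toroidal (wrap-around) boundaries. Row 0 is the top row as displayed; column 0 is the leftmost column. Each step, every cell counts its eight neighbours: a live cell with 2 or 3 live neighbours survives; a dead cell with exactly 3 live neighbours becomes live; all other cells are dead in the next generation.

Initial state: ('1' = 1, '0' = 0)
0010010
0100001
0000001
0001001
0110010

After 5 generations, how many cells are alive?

6

0) 0010010
0100001
0000001
0001001
0110010
1) 1010011
1000011
0000011
1010011
0111111
2) 0010000
0100100
0100100
0010000
0000000
3) 0000000
0111000
0111000
0000000
0000000
4) 0010000
0101000
0101000
0010000
0000000
5) 0010000
0101000
0101000
0010000
0000000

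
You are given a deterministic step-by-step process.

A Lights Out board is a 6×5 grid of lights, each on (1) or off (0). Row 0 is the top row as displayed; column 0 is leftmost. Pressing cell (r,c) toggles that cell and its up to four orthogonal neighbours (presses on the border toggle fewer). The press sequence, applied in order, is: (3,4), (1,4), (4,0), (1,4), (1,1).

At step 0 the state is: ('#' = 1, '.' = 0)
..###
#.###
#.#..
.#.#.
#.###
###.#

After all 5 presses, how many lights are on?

gen 0: ..###
#.###
#.#..
.#.#.
#.###
###.#
gen 1: ..###
#.###
#.#.#
.#..#
#.##.
###.#
gen 2: ..##.
#.#..
#.#..
.#..#
#.##.
###.#
gen 3: ..##.
#.#..
#.#..
##..#
.###.
.##.#
gen 4: ..###
#.###
#.#.#
##..#
.###.
.##.#
gen 5: .####
.#.##
###.#
##..#
.###.
.##.#

20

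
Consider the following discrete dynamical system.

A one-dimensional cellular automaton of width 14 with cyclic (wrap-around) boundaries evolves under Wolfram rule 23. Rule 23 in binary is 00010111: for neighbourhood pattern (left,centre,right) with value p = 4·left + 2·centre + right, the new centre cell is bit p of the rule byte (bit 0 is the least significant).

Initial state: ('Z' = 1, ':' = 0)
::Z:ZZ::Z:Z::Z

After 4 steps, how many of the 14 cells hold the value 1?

3

step 0: ::Z:ZZ::Z:Z::Z
step 1: ZZZ:::ZZZ:ZZZZ
step 2: :::ZZZ::::::::
step 3: ZZZ:::ZZZZZZZZ
step 4: :::ZZZ::::::::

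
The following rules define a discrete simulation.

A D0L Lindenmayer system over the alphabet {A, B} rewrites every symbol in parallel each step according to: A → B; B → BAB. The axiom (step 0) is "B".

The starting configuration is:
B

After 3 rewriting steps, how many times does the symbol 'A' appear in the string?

step 0: B
step 1: BAB
step 2: BABBBAB
step 3: BABBBABBABBABBBAB

5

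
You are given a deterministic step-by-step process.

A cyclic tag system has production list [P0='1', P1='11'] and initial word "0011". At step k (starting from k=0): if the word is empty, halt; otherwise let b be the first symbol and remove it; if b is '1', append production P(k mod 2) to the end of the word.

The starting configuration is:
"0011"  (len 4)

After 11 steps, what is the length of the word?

6

[0] "0011"  (len 4)
[1] "011"  (len 3)
[2] "11"  (len 2)
[3] "11"  (len 2)
[4] "111"  (len 3)
[5] "111"  (len 3)
[6] "1111"  (len 4)
[7] "1111"  (len 4)
[8] "11111"  (len 5)
[9] "11111"  (len 5)
[10] "111111"  (len 6)
[11] "111111"  (len 6)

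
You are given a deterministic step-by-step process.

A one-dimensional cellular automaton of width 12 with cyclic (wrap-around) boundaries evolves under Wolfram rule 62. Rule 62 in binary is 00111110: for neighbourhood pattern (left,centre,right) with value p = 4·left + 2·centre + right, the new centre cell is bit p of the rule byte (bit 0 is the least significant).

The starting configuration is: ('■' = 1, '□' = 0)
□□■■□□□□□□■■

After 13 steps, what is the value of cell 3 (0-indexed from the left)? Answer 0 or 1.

k=0  □□■■□□□□□□■■
k=1  ■■■□■□□□□■■□
k=2  ■□□■■■□□■■□■
k=3  □■■■□□■■■□■■
k=4  ■■□□■■■□□■■□
k=5  ■□■■■□□■■■□■
k=6  □■■□□■■■□□■■
k=7  ■■□■■■□□■■■□
k=8  ■□■■□□■■■□□■
k=9  □■■□■■■□□■■■
k=10  ■■□■■□□■■■□□
k=11  ■□■■□■■■□□■■
k=12  □■■□■■□□■■■□
k=13  ■■□■■□■■■□□■

1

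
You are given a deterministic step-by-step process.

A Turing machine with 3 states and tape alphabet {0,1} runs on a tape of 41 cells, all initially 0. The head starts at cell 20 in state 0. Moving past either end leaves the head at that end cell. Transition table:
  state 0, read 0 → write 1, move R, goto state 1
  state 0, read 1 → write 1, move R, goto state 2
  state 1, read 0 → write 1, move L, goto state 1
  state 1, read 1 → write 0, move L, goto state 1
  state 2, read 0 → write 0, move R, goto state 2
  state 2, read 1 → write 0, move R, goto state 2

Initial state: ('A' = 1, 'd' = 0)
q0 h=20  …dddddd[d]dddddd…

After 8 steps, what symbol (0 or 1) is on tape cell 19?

step 0: q0 h=20  …dddddd[d]dddddd…
step 1: q1 h=21  …dddddA[d]dddddd…
step 2: q1 h=20  …dddddd[A]Addddd…
step 3: q1 h=19  …dddddd[d]dAdddd…
step 4: q1 h=18  …dddddd[d]AdAddd…
step 5: q1 h=17  …dddddd[d]AAdAdd…
step 6: q1 h=16  …dddddd[d]AAAdAd…
step 7: q1 h=15  …dddddd[d]AAAAdA…
step 8: q1 h=14  …dddddd[d]AAAAAd…

1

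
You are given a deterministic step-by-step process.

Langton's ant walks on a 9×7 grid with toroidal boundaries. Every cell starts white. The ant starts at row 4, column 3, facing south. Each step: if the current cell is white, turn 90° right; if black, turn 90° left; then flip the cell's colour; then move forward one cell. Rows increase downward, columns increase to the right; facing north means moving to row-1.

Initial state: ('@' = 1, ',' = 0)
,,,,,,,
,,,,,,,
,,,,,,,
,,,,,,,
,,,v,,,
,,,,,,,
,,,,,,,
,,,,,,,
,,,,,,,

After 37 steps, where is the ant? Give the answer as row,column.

gen 0: ,,,,,,,
,,,,,,,
,,,,,,,
,,,,,,,
,,,v,,,
,,,,,,,
,,,,,,,
,,,,,,,
,,,,,,,
gen 1: ,,,,,,,
,,,,,,,
,,,,,,,
,,,,,,,
,,<@,,,
,,,,,,,
,,,,,,,
,,,,,,,
,,,,,,,
gen 2: ,,,,,,,
,,,,,,,
,,,,,,,
,,^,,,,
,,@@,,,
,,,,,,,
,,,,,,,
,,,,,,,
,,,,,,,
gen 3: ,,,,,,,
,,,,,,,
,,,,,,,
,,@>,,,
,,@@,,,
,,,,,,,
,,,,,,,
,,,,,,,
,,,,,,,
gen 4: ,,,,,,,
,,,,,,,
,,,,,,,
,,@@,,,
,,@v,,,
,,,,,,,
,,,,,,,
,,,,,,,
,,,,,,,
gen 5: ,,,,,,,
,,,,,,,
,,,,,,,
,,@@,,,
,,@,>,,
,,,,,,,
,,,,,,,
,,,,,,,
,,,,,,,
gen 6: ,,,,,,,
,,,,,,,
,,,,,,,
,,@@,,,
,,@,@,,
,,,,v,,
,,,,,,,
,,,,,,,
,,,,,,,
gen 7: ,,,,,,,
,,,,,,,
,,,,,,,
,,@@,,,
,,@,@,,
,,,<@,,
,,,,,,,
,,,,,,,
,,,,,,,
gen 8: ,,,,,,,
,,,,,,,
,,,,,,,
,,@@,,,
,,@^@,,
,,,@@,,
,,,,,,,
,,,,,,,
,,,,,,,
gen 9: ,,,,,,,
,,,,,,,
,,,,,,,
,,@@,,,
,,@@>,,
,,,@@,,
,,,,,,,
,,,,,,,
,,,,,,,
gen 10: ,,,,,,,
,,,,,,,
,,,,,,,
,,@@^,,
,,@@,,,
,,,@@,,
,,,,,,,
,,,,,,,
,,,,,,,
gen 11: ,,,,,,,
,,,,,,,
,,,,,,,
,,@@@>,
,,@@,,,
,,,@@,,
,,,,,,,
,,,,,,,
,,,,,,,
gen 12: ,,,,,,,
,,,,,,,
,,,,,,,
,,@@@@,
,,@@,v,
,,,@@,,
,,,,,,,
,,,,,,,
,,,,,,,
gen 13: ,,,,,,,
,,,,,,,
,,,,,,,
,,@@@@,
,,@@<@,
,,,@@,,
,,,,,,,
,,,,,,,
,,,,,,,
gen 14: ,,,,,,,
,,,,,,,
,,,,,,,
,,@@^@,
,,@@@@,
,,,@@,,
,,,,,,,
,,,,,,,
,,,,,,,
gen 15: ,,,,,,,
,,,,,,,
,,,,,,,
,,@<,@,
,,@@@@,
,,,@@,,
,,,,,,,
,,,,,,,
,,,,,,,
gen 16: ,,,,,,,
,,,,,,,
,,,,,,,
,,@,,@,
,,@v@@,
,,,@@,,
,,,,,,,
,,,,,,,
,,,,,,,
gen 17: ,,,,,,,
,,,,,,,
,,,,,,,
,,@,,@,
,,@,>@,
,,,@@,,
,,,,,,,
,,,,,,,
,,,,,,,
gen 18: ,,,,,,,
,,,,,,,
,,,,,,,
,,@,^@,
,,@,,@,
,,,@@,,
,,,,,,,
,,,,,,,
,,,,,,,
gen 19: ,,,,,,,
,,,,,,,
,,,,,,,
,,@,@>,
,,@,,@,
,,,@@,,
,,,,,,,
,,,,,,,
,,,,,,,
gen 20: ,,,,,,,
,,,,,,,
,,,,,^,
,,@,@,,
,,@,,@,
,,,@@,,
,,,,,,,
,,,,,,,
,,,,,,,
gen 21: ,,,,,,,
,,,,,,,
,,,,,@>
,,@,@,,
,,@,,@,
,,,@@,,
,,,,,,,
,,,,,,,
,,,,,,,
gen 22: ,,,,,,,
,,,,,,,
,,,,,@@
,,@,@,v
,,@,,@,
,,,@@,,
,,,,,,,
,,,,,,,
,,,,,,,
gen 23: ,,,,,,,
,,,,,,,
,,,,,@@
,,@,@<@
,,@,,@,
,,,@@,,
,,,,,,,
,,,,,,,
,,,,,,,
gen 24: ,,,,,,,
,,,,,,,
,,,,,^@
,,@,@@@
,,@,,@,
,,,@@,,
,,,,,,,
,,,,,,,
,,,,,,,
gen 25: ,,,,,,,
,,,,,,,
,,,,<,@
,,@,@@@
,,@,,@,
,,,@@,,
,,,,,,,
,,,,,,,
,,,,,,,
gen 26: ,,,,,,,
,,,,^,,
,,,,@,@
,,@,@@@
,,@,,@,
,,,@@,,
,,,,,,,
,,,,,,,
,,,,,,,
gen 27: ,,,,,,,
,,,,@>,
,,,,@,@
,,@,@@@
,,@,,@,
,,,@@,,
,,,,,,,
,,,,,,,
,,,,,,,
gen 28: ,,,,,,,
,,,,@@,
,,,,@v@
,,@,@@@
,,@,,@,
,,,@@,,
,,,,,,,
,,,,,,,
,,,,,,,
gen 29: ,,,,,,,
,,,,@@,
,,,,<@@
,,@,@@@
,,@,,@,
,,,@@,,
,,,,,,,
,,,,,,,
,,,,,,,
gen 30: ,,,,,,,
,,,,@@,
,,,,,@@
,,@,v@@
,,@,,@,
,,,@@,,
,,,,,,,
,,,,,,,
,,,,,,,
gen 31: ,,,,,,,
,,,,@@,
,,,,,@@
,,@,,>@
,,@,,@,
,,,@@,,
,,,,,,,
,,,,,,,
,,,,,,,
gen 32: ,,,,,,,
,,,,@@,
,,,,,^@
,,@,,,@
,,@,,@,
,,,@@,,
,,,,,,,
,,,,,,,
,,,,,,,
gen 33: ,,,,,,,
,,,,@@,
,,,,<,@
,,@,,,@
,,@,,@,
,,,@@,,
,,,,,,,
,,,,,,,
,,,,,,,
gen 34: ,,,,,,,
,,,,^@,
,,,,@,@
,,@,,,@
,,@,,@,
,,,@@,,
,,,,,,,
,,,,,,,
,,,,,,,
gen 35: ,,,,,,,
,,,<,@,
,,,,@,@
,,@,,,@
,,@,,@,
,,,@@,,
,,,,,,,
,,,,,,,
,,,,,,,
gen 36: ,,,^,,,
,,,@,@,
,,,,@,@
,,@,,,@
,,@,,@,
,,,@@,,
,,,,,,,
,,,,,,,
,,,,,,,
gen 37: ,,,@>,,
,,,@,@,
,,,,@,@
,,@,,,@
,,@,,@,
,,,@@,,
,,,,,,,
,,,,,,,
,,,,,,,

0,4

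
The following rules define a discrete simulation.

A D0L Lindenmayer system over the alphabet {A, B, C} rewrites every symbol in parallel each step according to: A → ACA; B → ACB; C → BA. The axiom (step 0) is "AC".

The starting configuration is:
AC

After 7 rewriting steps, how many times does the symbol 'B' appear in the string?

k=0  AC
k=1  ACABA
k=2  ACABAACAACBACA
k=3  ACABAACAACBACAACABAACAACABAACBACABAACA
k=4  ACABAACAACBACAACABAACAACABAACBACABAACAACABAACAACBACAACABAACAACABAACAACBACAACABAACBACABAACAACBACAACABAACA
k=5  ACABAACAACBACAACABAACAACABAACBACABAACAACABAACAACBACAACABAA…ABAACAACBACAACABAACAACABAACBACABAACAACABAACAACBACAACABAACA  (len 284)
k=6  ACABAACAACBACAACABAACAACABAACBACABAACAACABAACAACBACAACABAA…ABAACAACBACAACABAACAACABAACBACABAACAACABAACAACBACAACABAACA  (len 776)
k=7  ACABAACAACBACAACABAACAACABAACBACABAACAACABAACAACBACAACABAA…ABAACAACBACAACABAACAACABAACBACABAACAACABAACAACBACAACABAACA  (len 2120)

328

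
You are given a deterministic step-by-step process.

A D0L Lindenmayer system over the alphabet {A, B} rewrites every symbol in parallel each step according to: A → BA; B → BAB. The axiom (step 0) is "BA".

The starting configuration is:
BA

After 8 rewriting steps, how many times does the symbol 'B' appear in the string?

k=0  BA
k=1  BABBA
k=2  BABBABABBABBA
k=3  BABBABABBABBABABBABABBABBABABBABBA
k=4  BABBABABBABBABABBABABBABBABABBABBABABBABABBABBABABBABABBABBABABBABBABABBABABBABBABABBABBA
k=5  BABBABABBABBABABBABABBABBABABBABBABABBABABBABBABABBABABBAB…BBABABBABABBABBABABBABABBABBABABBABBABABBABABBABBABABBABBA  (len 233)
k=6  BABBABABBABBABABBABABBABBABABBABBABABBABABBABBABABBABABBAB…BBABABBABABBABBABABBABABBABBABABBABBABABBABABBABBABABBABBA  (len 610)
k=7  BABBABABBABBABABBABABBABBABABBABBABABBABABBABBABABBABABBAB…BBABABBABABBABBABABBABABBABBABABBABBABABBABABBABBABABBABBA  (len 1597)
k=8  BABBABABBABBABABBABABBABBABABBABBABABBABABBABBABABBABABBAB…BBABABBABABBABBABABBABABBABBABABBABBABABBABABBABBABABBABBA  (len 4181)

2584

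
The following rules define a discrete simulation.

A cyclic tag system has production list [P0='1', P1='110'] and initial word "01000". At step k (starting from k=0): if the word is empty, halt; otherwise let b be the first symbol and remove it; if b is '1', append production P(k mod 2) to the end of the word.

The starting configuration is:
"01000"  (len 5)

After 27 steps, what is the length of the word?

16

gen 0: "01000"  (len 5)
gen 1: "1000"  (len 4)
gen 2: "000110"  (len 6)
gen 3: "00110"  (len 5)
gen 4: "0110"  (len 4)
gen 5: "110"  (len 3)
gen 6: "10110"  (len 5)
gen 7: "01101"  (len 5)
gen 8: "1101"  (len 4)
gen 9: "1011"  (len 4)
gen 10: "011110"  (len 6)
gen 11: "11110"  (len 5)
gen 12: "1110110"  (len 7)
gen 13: "1101101"  (len 7)
gen 14: "101101110"  (len 9)
gen 15: "011011101"  (len 9)
gen 16: "11011101"  (len 8)
gen 17: "10111011"  (len 8)
gen 18: "0111011110"  (len 10)
gen 19: "111011110"  (len 9)
gen 20: "11011110110"  (len 11)
gen 21: "10111101101"  (len 11)
gen 22: "0111101101110"  (len 13)
gen 23: "111101101110"  (len 12)
gen 24: "11101101110110"  (len 14)
gen 25: "11011011101101"  (len 14)
gen 26: "1011011101101110"  (len 16)
gen 27: "0110111011011101"  (len 16)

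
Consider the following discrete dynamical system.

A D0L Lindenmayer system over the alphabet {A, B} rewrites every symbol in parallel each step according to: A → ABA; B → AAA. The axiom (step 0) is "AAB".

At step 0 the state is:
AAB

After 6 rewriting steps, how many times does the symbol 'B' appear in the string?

547

0) AAB
1) ABAABAAAA
2) ABAAAAABAABAAAAABAABAABAABA
3) ABAAAAABAABAABAABAABAAAAABAABAAAAABAABAABAABAABAAAAABAABAAAAABAABAAAAABAABAAAAABA
4) ABAAAAABAABAABAABAABAAAAABAABAAAAABAABAAAAABAABAAAAABAABAA…AABAABAAAAABAABAABAABAABAAAAABAABAAAAABAABAABAABAABAAAAABA  (len 243)
5) ABAAAAABAABAABAABAABAAAAABAABAAAAABAABAAAAABAABAAAAABAABAA…AABAABAAAAABAABAAAAABAABAAAAABAABAAAAABAABAABAABAABAAAAABA  (len 729)
6) ABAAAAABAABAABAABAABAAAAABAABAAAAABAABAAAAABAABAAAAABAABAA…AABAABAAAAABAABAAAAABAABAAAAABAABAAAAABAABAABAABAABAAAAABA  (len 2187)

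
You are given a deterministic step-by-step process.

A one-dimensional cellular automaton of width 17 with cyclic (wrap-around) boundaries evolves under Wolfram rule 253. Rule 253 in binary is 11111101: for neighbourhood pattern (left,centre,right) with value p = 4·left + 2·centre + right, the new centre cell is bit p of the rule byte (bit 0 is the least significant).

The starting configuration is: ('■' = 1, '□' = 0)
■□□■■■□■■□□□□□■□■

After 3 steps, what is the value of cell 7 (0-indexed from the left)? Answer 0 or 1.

1

[0] ■□□■■■□■■□□□□□■□■
[1] ■■□■■■■■■■■■■□■■■
[2] ■■■■■■■■■■■■■■■■■
[3] ■■■■■■■■■■■■■■■■■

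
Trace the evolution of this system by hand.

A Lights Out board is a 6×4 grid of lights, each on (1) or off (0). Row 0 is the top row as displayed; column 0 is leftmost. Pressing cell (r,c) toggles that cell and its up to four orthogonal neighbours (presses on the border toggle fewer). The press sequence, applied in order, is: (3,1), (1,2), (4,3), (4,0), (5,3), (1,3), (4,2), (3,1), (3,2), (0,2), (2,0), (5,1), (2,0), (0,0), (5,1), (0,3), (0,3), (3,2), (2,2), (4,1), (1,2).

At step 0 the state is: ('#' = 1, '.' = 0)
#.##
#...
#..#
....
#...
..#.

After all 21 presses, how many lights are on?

17

[0] #.##
#...
#..#
....
#...
..#.
[1] #.##
#...
##.#
###.
##..
..#.
[2] #..#
####
####
###.
##..
..#.
[3] #..#
####
####
####
####
..##
[4] #..#
####
####
.###
..##
#.##
[5] #..#
####
####
.###
..#.
#...
[6] #...
##..
###.
.###
..#.
#...
[7] #...
##..
###.
.#.#
.#.#
#.#.
[8] #...
##..
#.#.
#.##
...#
#.#.
[9] #...
##..
#...
##..
..##
#.#.
[10] ####
###.
#...
##..
..##
#.#.
[11] ####
.##.
.#..
.#..
..##
#.#.
[12] ####
.##.
.#..
.#..
.###
.#..
[13] ####
###.
#...
##..
.###
.#..
[14] ..##
.##.
#...
##..
.###
.#..
[15] ..##
.##.
#...
##..
..##
#.#.
[16] ....
.###
#...
##..
..##
#.#.
[17] ..##
.##.
#...
##..
..##
#.#.
[18] ..##
.##.
#.#.
#.##
...#
#.#.
[19] ..##
.#..
##.#
#..#
...#
#.#.
[20] ..##
.#..
##.#
##.#
####
###.
[21] ...#
..##
####
##.#
####
###.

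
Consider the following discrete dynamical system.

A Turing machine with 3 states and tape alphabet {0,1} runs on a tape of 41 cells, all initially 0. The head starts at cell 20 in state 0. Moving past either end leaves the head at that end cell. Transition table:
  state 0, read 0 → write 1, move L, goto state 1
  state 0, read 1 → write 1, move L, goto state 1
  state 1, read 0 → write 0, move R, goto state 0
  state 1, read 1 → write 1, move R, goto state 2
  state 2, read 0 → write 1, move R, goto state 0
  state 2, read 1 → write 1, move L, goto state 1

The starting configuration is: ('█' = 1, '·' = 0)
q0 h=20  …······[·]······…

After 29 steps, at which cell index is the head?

19

k=0  q0 h=20  …······[·]······…
k=1  q1 h=19  …······[·]█·····…
k=2  q0 h=20  …······[█]······…
k=3  q1 h=19  …······[·]█·····…
k=4  q0 h=20  …······[█]······…
k=5  q1 h=19  …······[·]█·····…
k=6  q0 h=20  …······[█]······…
k=7  q1 h=19  …······[·]█·····…
k=8  q0 h=20  …······[█]······…
k=9  q1 h=19  …······[·]█·····…
k=10  q0 h=20  …······[█]······…
k=11  q1 h=19  …······[·]█·····…
k=12  q0 h=20  …······[█]······…
k=13  q1 h=19  …······[·]█·····…
k=14  q0 h=20  …······[█]······…
k=15  q1 h=19  …······[·]█·····…
k=16  q0 h=20  …······[█]······…
k=17  q1 h=19  …······[·]█·····…
k=18  q0 h=20  …······[█]······…
k=19  q1 h=19  …······[·]█·····…
k=20  q0 h=20  …······[█]······…
k=21  q1 h=19  …······[·]█·····…
k=22  q0 h=20  …······[█]······…
k=23  q1 h=19  …······[·]█·····…
k=24  q0 h=20  …······[█]······…
k=25  q1 h=19  …······[·]█·····…
k=26  q0 h=20  …······[█]······…
k=27  q1 h=19  …······[·]█·····…
k=28  q0 h=20  …······[█]······…
k=29  q1 h=19  …······[·]█·····…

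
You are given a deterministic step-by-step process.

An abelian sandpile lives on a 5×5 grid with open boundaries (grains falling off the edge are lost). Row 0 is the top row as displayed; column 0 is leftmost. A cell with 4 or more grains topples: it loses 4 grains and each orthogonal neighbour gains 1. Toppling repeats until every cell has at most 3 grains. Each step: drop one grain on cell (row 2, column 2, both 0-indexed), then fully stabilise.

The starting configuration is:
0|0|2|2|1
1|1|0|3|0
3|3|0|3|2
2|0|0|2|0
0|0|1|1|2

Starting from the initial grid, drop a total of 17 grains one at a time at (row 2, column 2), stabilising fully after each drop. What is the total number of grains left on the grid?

t=0: 0|0|2|2|1
1|1|0|3|0
3|3|0|3|2
2|0|0|2|0
0|0|1|1|2
t=1: 0|0|2|2|1
1|1|0|3|0
3|3|1|3|2
2|0|0|2|0
0|0|1|1|2
t=2: 0|0|2|2|1
1|1|0|3|0
3|3|2|3|2
2|0|0|2|0
0|0|1|1|2
t=3: 0|0|2|2|1
1|1|0|3|0
3|3|3|3|2
2|0|0|2|0
0|0|1|1|2
t=4: 0|0|2|3|1
2|2|2|0|1
0|1|2|1|3
3|1|1|3|0
0|0|1|1|2
t=5: 0|0|2|3|1
2|2|2|0|1
0|1|3|1|3
3|1|1|3|0
0|0|1|1|2
t=6: 0|0|2|3|1
2|2|3|0|1
0|2|0|2|3
3|1|2|3|0
0|0|1|1|2
t=7: 0|0|2|3|1
2|2|3|0|1
0|2|1|2|3
3|1|2|3|0
0|0|1|1|2
t=8: 0|0|2|3|1
2|2|3|0|1
0|2|2|2|3
3|1|2|3|0
0|0|1|1|2
t=9: 0|0|2|3|1
2|2|3|0|1
0|2|3|2|3
3|1|2|3|0
0|0|1|1|2
t=10: 0|0|3|3|1
2|3|0|1|1
0|3|1|3|3
3|1|3|3|0
0|0|1|1|2
t=11: 0|0|3|3|1
2|3|0|1|1
0|3|2|3|3
3|1|3|3|0
0|0|1|1|2
t=12: 0|0|3|3|1
2|3|0|1|1
0|3|3|3|3
3|1|3|3|0
0|0|1|1|2
t=13: 0|1|3|3|1
3|0|2|2|2
1|1|3|2|0
3|3|1|1|2
0|0|2|2|2
t=14: 0|1|3|3|1
3|0|3|2|2
1|2|0|3|0
3|3|2|1|2
0|0|2|2|2
t=15: 0|1|3|3|1
3|0|3|2|2
1|2|1|3|0
3|3|2|1|2
0|0|2|2|2
t=16: 0|1|3|3|1
3|0|3|2|2
1|2|2|3|0
3|3|2|1|2
0|0|2|2|2
t=17: 0|1|3|3|1
3|0|3|2|2
1|2|3|3|0
3|3|2|1|2
0|0|2|2|2

44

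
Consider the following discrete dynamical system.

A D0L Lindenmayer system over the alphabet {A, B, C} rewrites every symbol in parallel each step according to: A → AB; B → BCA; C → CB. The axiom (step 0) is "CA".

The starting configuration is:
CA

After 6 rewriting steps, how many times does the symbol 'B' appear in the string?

140

0) CA
1) CBAB
2) CBBCAABBCA
3) CBBCABCACBABABBCABCACBAB
4) CBBCABCACBABBCACBABCBBCAABBCAABBCABCACBABBCACBABCBBCAABBCA
5) CBBCABCACBABBCACBABCBBCAABBCABCACBABCBBCAABBCACBBCABCACBAB…BCACBABCBBCAABBCABCACBABCBBCAABBCACBBCABCACBABABBCABCACBAB  (len 140)
6) CBBCABCACBABBCACBABCBBCAABBCABCACBABCBBCAABBCACBBCABCACBAB…CBBCABCACBABBCACBABCBBCAABBCAABBCABCACBABBCACBABCBBCAABBCA  (len 338)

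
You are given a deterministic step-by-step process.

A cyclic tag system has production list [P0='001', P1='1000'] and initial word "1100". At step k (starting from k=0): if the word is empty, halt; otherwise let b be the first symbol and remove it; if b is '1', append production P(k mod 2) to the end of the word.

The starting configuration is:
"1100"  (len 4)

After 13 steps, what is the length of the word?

[0] "1100"  (len 4)
[1] "100001"  (len 6)
[2] "000011000"  (len 9)
[3] "00011000"  (len 8)
[4] "0011000"  (len 7)
[5] "011000"  (len 6)
[6] "11000"  (len 5)
[7] "1000001"  (len 7)
[8] "0000011000"  (len 10)
[9] "000011000"  (len 9)
[10] "00011000"  (len 8)
[11] "0011000"  (len 7)
[12] "011000"  (len 6)
[13] "11000"  (len 5)

5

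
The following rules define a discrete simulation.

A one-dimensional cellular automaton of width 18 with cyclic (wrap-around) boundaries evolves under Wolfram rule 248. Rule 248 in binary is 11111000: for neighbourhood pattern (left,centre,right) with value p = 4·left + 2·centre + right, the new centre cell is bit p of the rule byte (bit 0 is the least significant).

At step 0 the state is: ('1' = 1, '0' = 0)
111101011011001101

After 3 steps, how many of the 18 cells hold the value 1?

[0] 111101011011001101
[1] 111110111111101111
[2] 111111111111111111
[3] 111111111111111111

18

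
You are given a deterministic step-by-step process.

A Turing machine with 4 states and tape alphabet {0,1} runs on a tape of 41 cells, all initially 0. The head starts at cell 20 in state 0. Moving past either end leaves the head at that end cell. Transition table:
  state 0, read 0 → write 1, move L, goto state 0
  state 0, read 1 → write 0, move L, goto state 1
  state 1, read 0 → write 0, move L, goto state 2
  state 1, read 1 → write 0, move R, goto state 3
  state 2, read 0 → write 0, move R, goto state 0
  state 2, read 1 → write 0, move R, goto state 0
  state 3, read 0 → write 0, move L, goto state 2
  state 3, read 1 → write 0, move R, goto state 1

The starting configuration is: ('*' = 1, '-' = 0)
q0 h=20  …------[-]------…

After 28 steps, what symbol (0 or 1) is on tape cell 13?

step 0: q0 h=20  …------[-]------…
step 1: q0 h=19  …------[-]*-----…
step 2: q0 h=18  …------[-]**----…
step 3: q0 h=17  …------[-]***---…
step 4: q0 h=16  …------[-]****--…
step 5: q0 h=15  …------[-]*****-…
step 6: q0 h=14  …------[-]******…
step 7: q0 h=13  …------[-]******…
step 8: q0 h=12  …------[-]******…
step 9: q0 h=11  …------[-]******…
step 10: q0 h=10  …------[-]******…
step 11: q0 h= 9  …------[-]******…
step 12: q0 h= 8  …------[-]******…
step 13: q0 h= 7  …------[-]******…
step 14: q0 h= 6  |------[-]******…
step 15: q0 h= 5  |-----[-]******…
step 16: q0 h= 4  |----[-]******…
step 17: q0 h= 3  |---[-]******…
step 18: q0 h= 2  |--[-]******…
step 19: q0 h= 1  |-[-]******…
step 20: q0 h= 0  |[-]******…
step 21: q0 h= 0  |[*]******…
step 22: q1 h= 0  |[-]******…
step 23: q2 h= 0  |[-]******…
step 24: q0 h= 1  |-[*]******…
step 25: q1 h= 0  |[-]-*****…
step 26: q2 h= 0  |[-]-*****…
step 27: q0 h= 1  |-[-]******…
step 28: q0 h= 0  |[-]******…

1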